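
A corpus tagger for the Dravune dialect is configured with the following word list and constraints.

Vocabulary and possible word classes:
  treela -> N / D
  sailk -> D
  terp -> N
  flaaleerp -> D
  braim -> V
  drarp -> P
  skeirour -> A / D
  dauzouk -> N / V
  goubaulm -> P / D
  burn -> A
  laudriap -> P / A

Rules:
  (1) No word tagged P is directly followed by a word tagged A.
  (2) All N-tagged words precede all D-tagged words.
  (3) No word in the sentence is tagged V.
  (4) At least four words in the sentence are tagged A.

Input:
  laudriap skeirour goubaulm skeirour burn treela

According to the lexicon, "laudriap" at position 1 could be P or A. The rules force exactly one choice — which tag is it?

Candidates per position — 1:laudriap {P,A}; 2:skeirour {A,D}; 3:goubaulm {P,D}; 4:skeirour {A,D}; 5:burn {A}; 6:treela {N,D}.
Position 1: tagging it P would leave rule 4 unsatisfiable, so it must be A.
Position 2: tagging it D would leave rule 4 unsatisfiable, so it must be A.
Position 4: tagging it D would leave rule 4 unsatisfiable, so it must be A.
Position 3: tagging it P would leave rule 1 unsatisfiable, so it must be D.
Position 6: tagging it N would leave rule 2 unsatisfiable, so it must be D.
That leaves exactly one tagging: A A D A A D.
Checking: rule 1 satisfied; rule 2 satisfied; rule 3 satisfied; rule 4 satisfied.

A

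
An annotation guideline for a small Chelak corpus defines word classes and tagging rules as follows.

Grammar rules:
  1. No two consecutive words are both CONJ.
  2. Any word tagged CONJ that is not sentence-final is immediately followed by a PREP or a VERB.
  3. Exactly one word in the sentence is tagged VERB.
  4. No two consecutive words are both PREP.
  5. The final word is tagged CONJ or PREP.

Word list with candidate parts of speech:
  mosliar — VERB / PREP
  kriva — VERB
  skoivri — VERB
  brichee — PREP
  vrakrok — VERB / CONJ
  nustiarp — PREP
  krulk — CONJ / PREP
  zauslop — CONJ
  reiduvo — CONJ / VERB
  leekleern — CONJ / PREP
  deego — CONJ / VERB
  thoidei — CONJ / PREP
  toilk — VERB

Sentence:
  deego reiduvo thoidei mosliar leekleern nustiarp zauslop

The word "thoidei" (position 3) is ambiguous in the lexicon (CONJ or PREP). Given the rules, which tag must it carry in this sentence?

CONJ

Candidates per position — 1:deego {CONJ,VERB}; 2:reiduvo {CONJ,VERB}; 3:thoidei {CONJ,PREP}; 4:mosliar {VERB,PREP}; 5:leekleern {CONJ,PREP}; 6:nustiarp {PREP}; 7:zauslop {CONJ}.
Position 5: tagging it PREP would leave rule 4 unsatisfiable, so it must be CONJ.
Position 3: the remaining choice is settled jointly with positions 1, 2, 4 — only CONJ at position 3 is part of a tagging that satisfies every rule.
So the tagging must be: CONJ VERB CONJ PREP CONJ PREP CONJ.
Verifying each rule — rule 1 ✓; rule 2 ✓; rule 3 ✓; rule 4 ✓; rule 5 ✓.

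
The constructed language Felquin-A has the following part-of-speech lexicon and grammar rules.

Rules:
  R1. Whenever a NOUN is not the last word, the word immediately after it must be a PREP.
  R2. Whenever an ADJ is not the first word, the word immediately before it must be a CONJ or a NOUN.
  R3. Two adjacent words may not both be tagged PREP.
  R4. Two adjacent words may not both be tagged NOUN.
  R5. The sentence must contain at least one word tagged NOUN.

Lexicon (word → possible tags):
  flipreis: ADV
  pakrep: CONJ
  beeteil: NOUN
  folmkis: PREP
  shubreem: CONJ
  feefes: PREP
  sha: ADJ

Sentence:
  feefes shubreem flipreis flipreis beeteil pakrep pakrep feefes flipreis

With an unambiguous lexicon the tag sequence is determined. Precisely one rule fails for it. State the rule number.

Fixed tagging: PREP CONJ ADV ADV NOUN CONJ CONJ PREP ADV.
Rule check: R1 fails, R2 ok, R3 ok, R4 ok, R5 ok.
Only rule 1 fails.

1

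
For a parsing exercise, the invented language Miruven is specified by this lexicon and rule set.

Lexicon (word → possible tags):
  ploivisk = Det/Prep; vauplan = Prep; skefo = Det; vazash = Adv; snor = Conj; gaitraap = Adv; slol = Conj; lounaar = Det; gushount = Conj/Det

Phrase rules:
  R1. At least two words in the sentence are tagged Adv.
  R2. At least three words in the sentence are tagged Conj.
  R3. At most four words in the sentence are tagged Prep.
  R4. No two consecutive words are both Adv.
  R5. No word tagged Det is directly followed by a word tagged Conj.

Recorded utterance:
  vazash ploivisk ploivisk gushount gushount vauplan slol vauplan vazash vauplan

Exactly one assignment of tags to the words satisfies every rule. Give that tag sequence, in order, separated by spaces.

Adv Det Prep Conj Conj Prep Conj Prep Adv Prep

Candidates per position — 1:vazash {Adv}; 2:ploivisk {Det,Prep}; 3:ploivisk {Det,Prep}; 4:gushount {Conj,Det}; 5:gushount {Conj,Det}; 6:vauplan {Prep}; 7:slol {Conj}; 8:vauplan {Prep}; 9:vazash {Adv}; 10:vauplan {Prep}.
Position 4: Det is ruled out by rule 2; that leaves Conj.
Position 5: Det is ruled out by rule 2; that leaves Conj.
Position 3: Det is ruled out by rule 5; that leaves Prep.
Position 2: Prep is ruled out by rule 3; that leaves Det.
The only consistent sequence is: Adv Det Prep Conj Conj Prep Conj Prep Adv Prep.
Checking: rule 1 ✓; rule 2 ✓; rule 3 ✓; rule 4 ✓; rule 5 ✓.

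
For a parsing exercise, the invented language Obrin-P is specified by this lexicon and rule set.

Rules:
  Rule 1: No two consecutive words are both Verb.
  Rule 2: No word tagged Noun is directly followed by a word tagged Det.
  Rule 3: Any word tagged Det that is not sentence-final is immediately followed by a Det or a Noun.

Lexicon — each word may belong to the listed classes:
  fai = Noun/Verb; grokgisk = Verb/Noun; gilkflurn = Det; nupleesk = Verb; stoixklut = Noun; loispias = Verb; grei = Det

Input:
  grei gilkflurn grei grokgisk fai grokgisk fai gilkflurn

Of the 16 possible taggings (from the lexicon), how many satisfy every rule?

2

Candidates per position — 1:grei {Det}; 2:gilkflurn {Det}; 3:grei {Det}; 4:grokgisk {Verb,Noun}; 5:fai {Noun,Verb}; 6:grokgisk {Verb,Noun}; 7:fai {Noun,Verb}; 8:gilkflurn {Det}.
There are 16 candidate sequences in total.
The sequences that satisfy every rule: Det Det Det Noun Noun Noun Verb Det; Det Det Det Noun Verb Noun Verb Det.
Count = 2.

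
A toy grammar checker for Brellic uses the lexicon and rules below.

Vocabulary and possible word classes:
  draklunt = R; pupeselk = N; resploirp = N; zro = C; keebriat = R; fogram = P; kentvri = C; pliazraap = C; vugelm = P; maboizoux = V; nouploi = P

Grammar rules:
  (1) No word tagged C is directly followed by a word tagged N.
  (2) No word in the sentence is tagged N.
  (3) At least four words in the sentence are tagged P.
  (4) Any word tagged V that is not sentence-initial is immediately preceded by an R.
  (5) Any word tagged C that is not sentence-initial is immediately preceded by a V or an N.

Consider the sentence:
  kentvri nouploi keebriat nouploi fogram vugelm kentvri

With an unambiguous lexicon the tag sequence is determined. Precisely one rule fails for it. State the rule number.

Fixed tagging: C P R P P P C.
Checking each rule: R1 holds, R2 holds, R3 holds, R4 holds, R5 violated.
Only rule 5 fails.

5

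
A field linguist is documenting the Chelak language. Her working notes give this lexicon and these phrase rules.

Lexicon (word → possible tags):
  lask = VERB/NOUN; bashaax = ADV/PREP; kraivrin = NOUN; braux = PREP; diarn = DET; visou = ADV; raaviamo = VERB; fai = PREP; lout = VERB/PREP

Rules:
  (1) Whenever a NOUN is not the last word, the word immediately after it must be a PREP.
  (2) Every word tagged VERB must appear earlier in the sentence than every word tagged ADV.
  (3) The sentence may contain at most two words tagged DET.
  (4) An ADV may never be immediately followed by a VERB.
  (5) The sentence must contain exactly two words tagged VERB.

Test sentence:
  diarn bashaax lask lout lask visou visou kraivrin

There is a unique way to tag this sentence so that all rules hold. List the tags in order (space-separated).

Candidates per position — 1:diarn {DET}; 2:bashaax {ADV,PREP}; 3:lask {VERB,NOUN}; 4:lout {VERB,PREP}; 5:lask {VERB,NOUN}; 6:visou {ADV}; 7:visou {ADV}; 8:kraivrin {NOUN}.
Position 5: NOUN is ruled out by rule 1; that leaves VERB.
Position 2: ADV is ruled out by rule 2; that leaves PREP.
The remaining ambiguous positions (3, 4) are resolved jointly — only one combination satisfies every rule.
The only consistent sequence is: DET PREP VERB PREP VERB ADV ADV NOUN.
Check: rule 1 holds; rule 2 holds; rule 3 holds; rule 4 holds; rule 5 holds.

DET PREP VERB PREP VERB ADV ADV NOUN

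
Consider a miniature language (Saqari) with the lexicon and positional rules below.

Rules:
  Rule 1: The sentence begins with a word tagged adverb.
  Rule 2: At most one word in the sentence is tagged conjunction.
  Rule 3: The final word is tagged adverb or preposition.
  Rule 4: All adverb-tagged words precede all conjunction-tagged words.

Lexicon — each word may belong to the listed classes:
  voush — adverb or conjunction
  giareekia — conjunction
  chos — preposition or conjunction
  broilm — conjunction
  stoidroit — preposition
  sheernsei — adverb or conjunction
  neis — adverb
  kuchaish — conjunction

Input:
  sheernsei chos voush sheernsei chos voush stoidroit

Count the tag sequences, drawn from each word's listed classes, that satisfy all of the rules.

Candidates per position — 1:sheernsei {adverb,conjunction}; 2:chos {preposition,conjunction}; 3:voush {adverb,conjunction}; 4:sheernsei {adverb,conjunction}; 5:chos {preposition,conjunction}; 6:voush {adverb,conjunction}; 7:stoidroit {preposition}.
There are 64 candidate sequences in total.
The sequences that satisfy every rule: adverb preposition adverb adverb preposition adverb preposition; adverb preposition adverb adverb preposition conjunction preposition.
Count = 2.

2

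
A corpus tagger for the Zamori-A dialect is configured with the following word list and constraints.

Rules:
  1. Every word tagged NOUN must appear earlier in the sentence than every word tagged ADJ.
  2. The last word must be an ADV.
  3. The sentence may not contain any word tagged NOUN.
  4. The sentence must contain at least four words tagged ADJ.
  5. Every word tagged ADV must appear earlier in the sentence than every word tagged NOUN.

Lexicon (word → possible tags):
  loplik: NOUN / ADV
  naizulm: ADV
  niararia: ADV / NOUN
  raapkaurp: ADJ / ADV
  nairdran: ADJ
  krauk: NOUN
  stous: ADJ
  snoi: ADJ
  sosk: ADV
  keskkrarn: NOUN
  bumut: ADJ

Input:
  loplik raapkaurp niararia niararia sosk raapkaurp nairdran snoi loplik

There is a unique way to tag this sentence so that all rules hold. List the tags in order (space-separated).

ADV ADJ ADV ADV ADV ADJ ADJ ADJ ADV

Candidates per position — 1:loplik {NOUN,ADV}; 2:raapkaurp {ADJ,ADV}; 3:niararia {ADV,NOUN}; 4:niararia {ADV,NOUN}; 5:sosk {ADV}; 6:raapkaurp {ADJ,ADV}; 7:nairdran {ADJ}; 8:snoi {ADJ}; 9:loplik {NOUN,ADV}.
Position 1: NOUN is ruled out by rule 3; that leaves ADV.
Position 2: ADV is ruled out by rule 4; that leaves ADJ.
Position 3: NOUN is ruled out by rule 1; that leaves ADV.
Position 4: NOUN is ruled out by rule 1; that leaves ADV.
Position 6: ADV is ruled out by rule 4; that leaves ADJ.
Position 9: NOUN is ruled out by rule 1; that leaves ADV.
The unique satisfying tagging is: ADV ADJ ADV ADV ADV ADJ ADJ ADJ ADV.
Rule-by-rule: rule 1 satisfied; rule 2 satisfied; rule 3 satisfied; rule 4 satisfied; rule 5 satisfied.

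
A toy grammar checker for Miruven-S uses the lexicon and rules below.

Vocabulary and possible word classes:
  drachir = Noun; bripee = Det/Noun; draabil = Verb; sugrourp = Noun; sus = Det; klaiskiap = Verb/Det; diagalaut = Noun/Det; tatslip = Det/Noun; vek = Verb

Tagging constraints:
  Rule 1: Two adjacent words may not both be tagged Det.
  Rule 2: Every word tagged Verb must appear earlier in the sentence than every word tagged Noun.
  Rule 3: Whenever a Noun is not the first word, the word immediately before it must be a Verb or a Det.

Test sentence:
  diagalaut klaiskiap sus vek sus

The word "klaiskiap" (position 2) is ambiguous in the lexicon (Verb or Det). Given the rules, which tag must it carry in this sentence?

Verb

Candidates per position — 1:diagalaut {Noun,Det}; 2:klaiskiap {Verb,Det}; 3:sus {Det}; 4:vek {Verb}; 5:sus {Det}.
Position 1: Noun is ruled out by rule 2; that leaves Det.
Position 2: Det is ruled out by rule 1; that leaves Verb.
The unique satisfying tagging is: Det Verb Det Verb Det.
Verifying each rule — rule 1 ok; rule 2 ok; rule 3 ok.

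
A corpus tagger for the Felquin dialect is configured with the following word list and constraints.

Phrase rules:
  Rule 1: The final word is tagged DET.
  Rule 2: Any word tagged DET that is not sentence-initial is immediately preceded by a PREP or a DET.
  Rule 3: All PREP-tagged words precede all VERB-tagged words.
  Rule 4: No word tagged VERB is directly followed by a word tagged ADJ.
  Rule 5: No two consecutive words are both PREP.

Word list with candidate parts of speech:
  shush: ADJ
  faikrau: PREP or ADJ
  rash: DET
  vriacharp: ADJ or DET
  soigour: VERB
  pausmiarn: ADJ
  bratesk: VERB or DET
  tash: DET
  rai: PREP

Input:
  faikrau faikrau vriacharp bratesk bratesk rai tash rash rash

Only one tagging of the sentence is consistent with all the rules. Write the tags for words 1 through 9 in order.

ADJ PREP DET DET DET PREP DET DET DET

Candidates per position — 1:faikrau {PREP,ADJ}; 2:faikrau {PREP,ADJ}; 3:vriacharp {ADJ,DET}; 4:bratesk {VERB,DET}; 5:bratesk {VERB,DET}; 6:rai {PREP}; 7:tash {DET}; 8:rash {DET}; 9:rash {DET}.
At position 4, choosing VERB makes rule 3 impossible to satisfy; hence DET.
At position 5, choosing VERB makes rule 3 impossible to satisfy; hence DET.
At position 2, choosing ADJ makes rule 2 impossible to satisfy; hence PREP.
At position 3, choosing ADJ makes rule 2 impossible to satisfy; hence DET.
At position 1, choosing PREP makes rule 5 impossible to satisfy; hence ADJ.
So the tagging must be: ADJ PREP DET DET DET PREP DET DET DET.
Rule-by-rule: rule 1 ok; rule 2 ok; rule 3 ok; rule 4 ok; rule 5 ok.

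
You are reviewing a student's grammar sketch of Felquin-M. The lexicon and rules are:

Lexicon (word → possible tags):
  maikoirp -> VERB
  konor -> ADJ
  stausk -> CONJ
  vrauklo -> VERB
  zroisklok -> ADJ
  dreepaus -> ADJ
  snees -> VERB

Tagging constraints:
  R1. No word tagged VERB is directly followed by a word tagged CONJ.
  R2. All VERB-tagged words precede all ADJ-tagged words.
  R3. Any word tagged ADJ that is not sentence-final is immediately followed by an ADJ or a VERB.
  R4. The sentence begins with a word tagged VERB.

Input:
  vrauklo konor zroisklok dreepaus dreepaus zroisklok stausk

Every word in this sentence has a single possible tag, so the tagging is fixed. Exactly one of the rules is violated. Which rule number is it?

3

Fixed tagging: VERB ADJ ADJ ADJ ADJ ADJ CONJ.
Rule check: R1 pass, R2 pass, R3 fail, R4 pass.
Only rule 3 fails.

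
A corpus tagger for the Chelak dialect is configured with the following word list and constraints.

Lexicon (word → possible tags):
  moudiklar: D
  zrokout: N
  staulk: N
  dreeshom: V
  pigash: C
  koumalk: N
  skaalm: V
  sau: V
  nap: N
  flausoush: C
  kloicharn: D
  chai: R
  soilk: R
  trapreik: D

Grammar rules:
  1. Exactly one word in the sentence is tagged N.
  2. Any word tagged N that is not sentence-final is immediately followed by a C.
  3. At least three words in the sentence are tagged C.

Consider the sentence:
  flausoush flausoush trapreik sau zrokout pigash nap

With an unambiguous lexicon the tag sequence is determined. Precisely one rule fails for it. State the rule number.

Fixed tagging: C C D V N C N.
Checking each rule: R1 fails, R2 ok, R3 ok.
Only rule 1 fails.

1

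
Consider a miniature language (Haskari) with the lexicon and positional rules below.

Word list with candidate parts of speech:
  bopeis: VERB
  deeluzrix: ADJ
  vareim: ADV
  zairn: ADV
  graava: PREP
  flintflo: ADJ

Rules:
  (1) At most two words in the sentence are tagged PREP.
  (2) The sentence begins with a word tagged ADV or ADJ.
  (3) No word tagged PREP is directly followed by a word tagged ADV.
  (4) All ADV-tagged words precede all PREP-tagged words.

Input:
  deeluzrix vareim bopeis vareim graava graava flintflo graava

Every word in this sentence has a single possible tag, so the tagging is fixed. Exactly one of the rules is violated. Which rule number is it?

Fixed tagging: ADJ ADV VERB ADV PREP PREP ADJ PREP.
Rule check: R1 fail, R2 pass, R3 pass, R4 pass.
Only rule 1 fails.

1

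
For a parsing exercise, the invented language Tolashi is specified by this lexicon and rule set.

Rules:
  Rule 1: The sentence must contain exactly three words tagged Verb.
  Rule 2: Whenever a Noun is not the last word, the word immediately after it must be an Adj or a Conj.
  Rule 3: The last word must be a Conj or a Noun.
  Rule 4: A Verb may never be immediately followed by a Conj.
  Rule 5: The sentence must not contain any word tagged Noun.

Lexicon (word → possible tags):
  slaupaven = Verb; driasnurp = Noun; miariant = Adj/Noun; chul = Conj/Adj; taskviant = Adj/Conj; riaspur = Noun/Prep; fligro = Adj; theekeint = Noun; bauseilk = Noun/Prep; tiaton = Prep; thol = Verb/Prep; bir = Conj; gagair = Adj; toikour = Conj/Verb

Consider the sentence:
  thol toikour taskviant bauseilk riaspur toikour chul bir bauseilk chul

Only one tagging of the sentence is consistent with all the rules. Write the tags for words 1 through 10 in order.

Candidates per position — 1:thol {Verb,Prep}; 2:toikour {Conj,Verb}; 3:taskviant {Adj,Conj}; 4:bauseilk {Noun,Prep}; 5:riaspur {Noun,Prep}; 6:toikour {Conj,Verb}; 7:chul {Conj,Adj}; 8:bir {Conj}; 9:bauseilk {Noun,Prep}; 10:chul {Conj,Adj}.
If word 1 were Prep, no tagging could satisfy rule 1; so word 1 is Verb.
If word 2 were Conj, no tagging could satisfy rule 1; so word 2 is Verb.
If word 3 were Conj, no tagging could satisfy rule 4; so word 3 is Adj.
If word 4 were Noun, no tagging could satisfy rule 2; so word 4 is Prep.
If word 5 were Noun, no tagging could satisfy rule 5; so word 5 is Prep.
If word 6 were Conj, no tagging could satisfy rule 1; so word 6 is Verb.
If word 7 were Conj, no tagging could satisfy rule 4; so word 7 is Adj.
If word 9 were Noun, no tagging could satisfy rule 5; so word 9 is Prep.
If word 10 were Adj, no tagging could satisfy rule 3; so word 10 is Conj.
The unique satisfying tagging is: Verb Verb Adj Prep Prep Verb Adj Conj Prep Conj.
Checking: rule 1 ✓; rule 2 ✓; rule 3 ✓; rule 4 ✓; rule 5 ✓.

Verb Verb Adj Prep Prep Verb Adj Conj Prep Conj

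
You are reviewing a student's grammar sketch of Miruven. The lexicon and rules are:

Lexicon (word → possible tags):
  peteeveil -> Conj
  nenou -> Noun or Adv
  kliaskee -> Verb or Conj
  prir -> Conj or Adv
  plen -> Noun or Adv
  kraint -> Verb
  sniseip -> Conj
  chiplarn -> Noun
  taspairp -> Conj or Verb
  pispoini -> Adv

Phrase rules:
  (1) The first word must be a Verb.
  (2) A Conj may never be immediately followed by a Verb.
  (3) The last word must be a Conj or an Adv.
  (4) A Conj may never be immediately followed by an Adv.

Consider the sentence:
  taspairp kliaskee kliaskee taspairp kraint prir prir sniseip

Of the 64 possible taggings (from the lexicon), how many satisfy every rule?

Candidates per position — 1:taspairp {Conj,Verb}; 2:kliaskee {Verb,Conj}; 3:kliaskee {Verb,Conj}; 4:taspairp {Conj,Verb}; 5:kraint {Verb}; 6:prir {Conj,Adv}; 7:prir {Conj,Adv}; 8:sniseip {Conj}.
There are 64 candidate sequences in total.
The sequences that satisfy every rule: Verb Verb Verb Verb Verb Conj Conj Conj; Verb Verb Verb Verb Verb Adv Conj Conj; Verb Verb Verb Verb Verb Adv Adv Conj.
Count = 3.

3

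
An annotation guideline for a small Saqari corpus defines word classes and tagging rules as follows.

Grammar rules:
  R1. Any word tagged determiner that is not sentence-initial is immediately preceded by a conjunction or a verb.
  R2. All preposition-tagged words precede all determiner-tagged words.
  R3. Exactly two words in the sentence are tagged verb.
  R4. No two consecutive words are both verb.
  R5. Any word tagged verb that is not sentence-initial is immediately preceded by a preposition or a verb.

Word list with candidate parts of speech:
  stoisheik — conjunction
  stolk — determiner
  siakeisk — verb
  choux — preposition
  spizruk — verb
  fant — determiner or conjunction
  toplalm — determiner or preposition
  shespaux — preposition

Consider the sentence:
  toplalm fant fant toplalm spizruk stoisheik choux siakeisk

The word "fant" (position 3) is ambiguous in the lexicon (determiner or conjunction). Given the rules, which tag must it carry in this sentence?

Candidates per position — 1:toplalm {determiner,preposition}; 2:fant {determiner,conjunction}; 3:fant {determiner,conjunction}; 4:toplalm {determiner,preposition}; 5:spizruk {verb}; 6:stoisheik {conjunction}; 7:choux {preposition}; 8:siakeisk {verb}.
If word 1 were determiner, no tagging could satisfy rule 2; so word 1 is preposition.
If word 2 were determiner, no tagging could satisfy rule 1; so word 2 is conjunction.
If word 3 were determiner, no tagging could satisfy rule 2; so word 3 is conjunction.
If word 4 were determiner, no tagging could satisfy rule 2; so word 4 is preposition.
So the tagging must be: preposition conjunction conjunction preposition verb conjunction preposition verb.
Checking: rule 1 ok; rule 2 ok; rule 3 ok; rule 4 ok; rule 5 ok.

conjunction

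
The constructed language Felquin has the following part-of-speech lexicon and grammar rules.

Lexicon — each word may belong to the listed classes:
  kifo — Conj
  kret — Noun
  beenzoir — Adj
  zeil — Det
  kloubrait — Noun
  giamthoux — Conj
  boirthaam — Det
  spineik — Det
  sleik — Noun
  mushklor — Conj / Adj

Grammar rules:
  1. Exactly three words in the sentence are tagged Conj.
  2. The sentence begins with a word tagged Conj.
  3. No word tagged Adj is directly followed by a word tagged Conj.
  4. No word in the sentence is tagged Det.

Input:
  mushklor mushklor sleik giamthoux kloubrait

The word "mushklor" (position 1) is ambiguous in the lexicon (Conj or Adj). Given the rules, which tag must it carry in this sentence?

Candidates per position — 1:mushklor {Conj,Adj}; 2:mushklor {Conj,Adj}; 3:sleik {Noun}; 4:giamthoux {Conj}; 5:kloubrait {Noun}.
Word 1 cannot be Adj — rule 1 would then fail for every completion. It is Conj.
Word 2 cannot be Adj — rule 1 would then fail for every completion. It is Conj.
The unique satisfying tagging is: Conj Conj Noun Conj Noun.
Verifying each rule — rule 1 holds; rule 2 holds; rule 3 holds; rule 4 holds.

Conj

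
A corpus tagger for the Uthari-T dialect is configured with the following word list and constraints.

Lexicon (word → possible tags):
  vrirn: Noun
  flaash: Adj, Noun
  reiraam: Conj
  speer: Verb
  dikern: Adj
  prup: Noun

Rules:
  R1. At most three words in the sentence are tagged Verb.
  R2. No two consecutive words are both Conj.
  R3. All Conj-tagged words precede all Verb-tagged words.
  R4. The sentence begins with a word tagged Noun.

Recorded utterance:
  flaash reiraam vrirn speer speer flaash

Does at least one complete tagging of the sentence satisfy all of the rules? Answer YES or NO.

YES

Candidates per position — 1:flaash {Adj,Noun}; 2:reiraam {Conj}; 3:vrirn {Noun}; 4:speer {Verb}; 5:speer {Verb}; 6:flaash {Adj,Noun}.
One satisfying assignment: Noun Conj Noun Verb Verb Adj.
Checking: rule 1 satisfied; rule 2 satisfied; rule 3 satisfied; rule 4 satisfied.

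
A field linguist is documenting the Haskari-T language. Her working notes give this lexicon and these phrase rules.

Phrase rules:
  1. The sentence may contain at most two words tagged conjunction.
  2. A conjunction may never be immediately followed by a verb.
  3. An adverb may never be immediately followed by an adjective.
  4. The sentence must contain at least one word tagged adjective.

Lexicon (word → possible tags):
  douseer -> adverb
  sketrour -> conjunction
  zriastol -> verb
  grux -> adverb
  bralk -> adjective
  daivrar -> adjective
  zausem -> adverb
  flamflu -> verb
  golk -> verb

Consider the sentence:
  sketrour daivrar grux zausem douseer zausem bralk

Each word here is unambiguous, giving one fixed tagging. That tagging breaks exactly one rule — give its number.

Fixed tagging: conjunction adjective adverb adverb adverb adverb adjective.
Checking each rule: R1 ✓, R2 ✓, R3 ✗, R4 ✓.
Only rule 3 fails.

3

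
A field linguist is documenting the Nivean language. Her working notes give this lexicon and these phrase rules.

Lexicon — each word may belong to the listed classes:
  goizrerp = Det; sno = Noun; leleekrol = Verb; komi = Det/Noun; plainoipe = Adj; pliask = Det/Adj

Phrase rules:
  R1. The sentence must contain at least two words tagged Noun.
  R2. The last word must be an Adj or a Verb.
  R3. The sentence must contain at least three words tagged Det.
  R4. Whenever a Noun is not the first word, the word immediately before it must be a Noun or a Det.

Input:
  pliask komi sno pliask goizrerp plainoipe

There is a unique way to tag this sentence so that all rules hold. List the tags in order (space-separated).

Det Noun Noun Det Det Adj

Candidates per position — 1:pliask {Det,Adj}; 2:komi {Det,Noun}; 3:sno {Noun}; 4:pliask {Det,Adj}; 5:goizrerp {Det}; 6:plainoipe {Adj}.
Position 2: Det is ruled out by rule 1; that leaves Noun.
Position 4: Adj is ruled out by rule 3; that leaves Det.
Position 1: Adj is ruled out by rule 3; that leaves Det.
The only consistent sequence is: Det Noun Noun Det Det Adj.
Verifying each rule — rule 1 holds; rule 2 holds; rule 3 holds; rule 4 holds.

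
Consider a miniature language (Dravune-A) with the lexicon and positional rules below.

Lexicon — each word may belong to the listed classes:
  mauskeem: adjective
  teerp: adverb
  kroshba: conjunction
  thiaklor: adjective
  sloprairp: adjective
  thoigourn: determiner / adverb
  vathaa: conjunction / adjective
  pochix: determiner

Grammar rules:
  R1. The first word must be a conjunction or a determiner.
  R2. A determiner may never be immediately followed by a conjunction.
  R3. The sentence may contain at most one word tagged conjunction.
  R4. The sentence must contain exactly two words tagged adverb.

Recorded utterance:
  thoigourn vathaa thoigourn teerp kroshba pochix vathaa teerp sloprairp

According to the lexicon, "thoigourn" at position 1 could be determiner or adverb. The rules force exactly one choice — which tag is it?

Candidates per position — 1:thoigourn {determiner,adverb}; 2:vathaa {conjunction,adjective}; 3:thoigourn {determiner,adverb}; 4:teerp {adverb}; 5:kroshba {conjunction}; 6:pochix {determiner}; 7:vathaa {conjunction,adjective}; 8:teerp {adverb}; 9:sloprairp {adjective}.
Position 1: adverb is ruled out by rule 1; that leaves determiner.
Position 2: conjunction is ruled out by rule 2; that leaves adjective.
Position 3: adverb is ruled out by rule 4; that leaves determiner.
Position 7: conjunction is ruled out by rule 2; that leaves adjective.
The unique satisfying tagging is: determiner adjective determiner adverb conjunction determiner adjective adverb adjective.
Checking: rule 1 ✓; rule 2 ✓; rule 3 ✓; rule 4 ✓.

determiner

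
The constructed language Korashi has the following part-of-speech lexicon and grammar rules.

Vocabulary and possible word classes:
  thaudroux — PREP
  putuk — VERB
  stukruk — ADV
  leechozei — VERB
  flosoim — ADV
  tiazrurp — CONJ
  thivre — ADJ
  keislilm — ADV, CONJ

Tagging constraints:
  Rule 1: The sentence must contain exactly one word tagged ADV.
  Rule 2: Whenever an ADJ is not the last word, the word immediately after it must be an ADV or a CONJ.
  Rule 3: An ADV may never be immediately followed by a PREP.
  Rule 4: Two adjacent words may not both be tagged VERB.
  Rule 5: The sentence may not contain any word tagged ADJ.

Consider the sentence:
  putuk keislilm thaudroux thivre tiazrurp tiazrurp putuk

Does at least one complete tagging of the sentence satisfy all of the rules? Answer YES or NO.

NO

Candidates per position — 1:putuk {VERB}; 2:keislilm {ADV,CONJ}; 3:thaudroux {PREP}; 4:thivre {ADJ}; 5:tiazrurp {CONJ}; 6:tiazrurp {CONJ}; 7:putuk {VERB}.
Rule 5 cannot be satisfied by any choice of tags from the lexicon.
So there is no consistent tagging.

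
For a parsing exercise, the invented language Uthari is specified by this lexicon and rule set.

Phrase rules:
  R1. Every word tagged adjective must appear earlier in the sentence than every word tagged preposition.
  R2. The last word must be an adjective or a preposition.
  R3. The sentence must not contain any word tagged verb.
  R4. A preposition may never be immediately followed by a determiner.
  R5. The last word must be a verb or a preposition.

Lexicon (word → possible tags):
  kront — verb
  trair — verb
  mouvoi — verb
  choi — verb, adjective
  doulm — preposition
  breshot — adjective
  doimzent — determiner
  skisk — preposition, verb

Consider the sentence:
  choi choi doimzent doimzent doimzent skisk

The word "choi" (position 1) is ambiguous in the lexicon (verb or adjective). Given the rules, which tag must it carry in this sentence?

Candidates per position — 1:choi {verb,adjective}; 2:choi {verb,adjective}; 3:doimzent {determiner}; 4:doimzent {determiner}; 5:doimzent {determiner}; 6:skisk {preposition,verb}.
Position 1: tagging it verb would leave rule 3 unsatisfiable, so it must be adjective.
Position 2: tagging it verb would leave rule 3 unsatisfiable, so it must be adjective.
Position 6: tagging it verb would leave rule 2 unsatisfiable, so it must be preposition.
So the tagging must be: adjective adjective determiner determiner determiner preposition.
Checking: rule 1 holds; rule 2 holds; rule 3 holds; rule 4 holds; rule 5 holds.

adjective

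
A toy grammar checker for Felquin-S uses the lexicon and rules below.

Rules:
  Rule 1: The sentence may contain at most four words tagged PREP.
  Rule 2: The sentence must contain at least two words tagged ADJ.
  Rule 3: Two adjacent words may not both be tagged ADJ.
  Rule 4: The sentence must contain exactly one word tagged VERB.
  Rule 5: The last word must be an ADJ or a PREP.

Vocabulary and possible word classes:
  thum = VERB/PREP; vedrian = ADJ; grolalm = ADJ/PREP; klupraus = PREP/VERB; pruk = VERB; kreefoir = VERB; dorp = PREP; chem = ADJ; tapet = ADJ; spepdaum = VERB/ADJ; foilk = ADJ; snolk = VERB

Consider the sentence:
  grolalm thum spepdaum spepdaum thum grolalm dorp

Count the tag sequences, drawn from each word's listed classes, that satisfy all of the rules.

Candidates per position — 1:grolalm {ADJ,PREP}; 2:thum {VERB,PREP}; 3:spepdaum {VERB,ADJ}; 4:spepdaum {VERB,ADJ}; 5:thum {VERB,PREP}; 6:grolalm {ADJ,PREP}; 7:dorp {PREP}.
There are 64 candidate sequences in total.
Checking each against the rules leaves 6 sequences.
Count = 6.

6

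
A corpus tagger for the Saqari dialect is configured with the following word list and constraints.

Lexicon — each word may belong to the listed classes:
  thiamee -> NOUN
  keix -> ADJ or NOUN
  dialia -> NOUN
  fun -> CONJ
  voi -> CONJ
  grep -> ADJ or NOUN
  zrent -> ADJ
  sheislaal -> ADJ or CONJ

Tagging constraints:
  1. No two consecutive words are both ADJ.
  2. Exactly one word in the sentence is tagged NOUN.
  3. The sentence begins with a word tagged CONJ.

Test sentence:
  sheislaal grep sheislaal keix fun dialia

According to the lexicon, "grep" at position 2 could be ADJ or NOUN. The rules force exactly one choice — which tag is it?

ADJ

Candidates per position — 1:sheislaal {ADJ,CONJ}; 2:grep {ADJ,NOUN}; 3:sheislaal {ADJ,CONJ}; 4:keix {ADJ,NOUN}; 5:fun {CONJ}; 6:dialia {NOUN}.
If word 1 were ADJ, no tagging could satisfy rule 3; so word 1 is CONJ.
If word 2 were NOUN, no tagging could satisfy rule 2; so word 2 is ADJ.
If word 3 were ADJ, no tagging could satisfy rule 1; so word 3 is CONJ.
If word 4 were NOUN, no tagging could satisfy rule 2; so word 4 is ADJ.
The only consistent sequence is: CONJ ADJ CONJ ADJ CONJ NOUN.
Rule-by-rule: rule 1 holds; rule 2 holds; rule 3 holds.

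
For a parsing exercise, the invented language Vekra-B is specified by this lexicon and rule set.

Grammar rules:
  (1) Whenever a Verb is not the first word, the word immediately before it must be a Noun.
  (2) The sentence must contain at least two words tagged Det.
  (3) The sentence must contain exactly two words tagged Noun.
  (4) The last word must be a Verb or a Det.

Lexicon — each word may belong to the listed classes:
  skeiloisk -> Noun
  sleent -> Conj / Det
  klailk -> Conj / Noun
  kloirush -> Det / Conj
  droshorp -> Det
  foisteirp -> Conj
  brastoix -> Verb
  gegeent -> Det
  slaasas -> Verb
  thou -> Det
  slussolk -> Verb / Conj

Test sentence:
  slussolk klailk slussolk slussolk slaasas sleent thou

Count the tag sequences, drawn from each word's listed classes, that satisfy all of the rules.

0

Candidates per position — 1:slussolk {Verb,Conj}; 2:klailk {Conj,Noun}; 3:slussolk {Verb,Conj}; 4:slussolk {Verb,Conj}; 5:slaasas {Verb}; 6:sleent {Conj,Det}; 7:thou {Det}.
There are 32 candidate sequences in total.
Rule 1 cannot be satisfied by any choice of tags from the lexicon.
So there is no consistent tagging.
Count = 0.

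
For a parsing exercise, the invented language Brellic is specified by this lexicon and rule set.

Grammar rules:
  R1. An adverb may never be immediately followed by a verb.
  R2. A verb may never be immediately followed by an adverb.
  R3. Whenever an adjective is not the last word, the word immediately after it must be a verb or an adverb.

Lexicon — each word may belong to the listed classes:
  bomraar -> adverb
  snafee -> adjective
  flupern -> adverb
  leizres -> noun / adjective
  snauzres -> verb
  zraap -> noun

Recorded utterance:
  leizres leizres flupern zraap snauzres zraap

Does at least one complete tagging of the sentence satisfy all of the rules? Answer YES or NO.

YES

Candidates per position — 1:leizres {noun,adjective}; 2:leizres {noun,adjective}; 3:flupern {adverb}; 4:zraap {noun}; 5:snauzres {verb}; 6:zraap {noun}.
One satisfying assignment: noun adjective adverb noun verb noun.
Check: rule 1 ✓; rule 2 ✓; rule 3 ✓.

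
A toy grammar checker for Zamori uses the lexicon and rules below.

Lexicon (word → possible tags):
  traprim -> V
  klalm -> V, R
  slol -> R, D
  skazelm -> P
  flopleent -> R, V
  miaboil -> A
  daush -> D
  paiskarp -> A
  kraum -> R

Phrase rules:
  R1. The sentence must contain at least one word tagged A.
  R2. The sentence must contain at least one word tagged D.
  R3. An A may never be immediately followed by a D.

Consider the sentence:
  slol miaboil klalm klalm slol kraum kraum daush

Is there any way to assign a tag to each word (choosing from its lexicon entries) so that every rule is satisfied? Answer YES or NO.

Candidates per position — 1:slol {R,D}; 2:miaboil {A}; 3:klalm {V,R}; 4:klalm {V,R}; 5:slol {R,D}; 6:kraum {R}; 7:kraum {R}; 8:daush {D}.
One satisfying assignment: D A V V R R R D.
Verifying each rule — rule 1 holds; rule 2 holds; rule 3 holds.

YES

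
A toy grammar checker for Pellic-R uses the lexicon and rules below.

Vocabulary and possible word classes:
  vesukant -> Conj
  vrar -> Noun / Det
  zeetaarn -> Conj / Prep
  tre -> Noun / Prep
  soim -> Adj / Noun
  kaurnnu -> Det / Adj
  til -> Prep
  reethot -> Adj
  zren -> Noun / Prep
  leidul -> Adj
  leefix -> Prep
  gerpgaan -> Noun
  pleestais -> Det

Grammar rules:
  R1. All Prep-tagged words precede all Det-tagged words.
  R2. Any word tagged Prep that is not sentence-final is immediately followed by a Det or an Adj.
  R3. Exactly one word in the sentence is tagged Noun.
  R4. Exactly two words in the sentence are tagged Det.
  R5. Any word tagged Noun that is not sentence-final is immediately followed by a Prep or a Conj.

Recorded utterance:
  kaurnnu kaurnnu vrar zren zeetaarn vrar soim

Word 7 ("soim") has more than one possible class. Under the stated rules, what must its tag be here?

Adj

Candidates per position — 1:kaurnnu {Det,Adj}; 2:kaurnnu {Det,Adj}; 3:vrar {Noun,Det}; 4:zren {Noun,Prep}; 5:zeetaarn {Conj,Prep}; 6:vrar {Noun,Det}; 7:soim {Adj,Noun}.
At position 4, choosing Prep makes rule 2 impossible to satisfy; hence Noun.
At position 6, choosing Noun makes rule 3 impossible to satisfy; hence Det.
At position 7, choosing Noun makes rule 3 impossible to satisfy; hence Adj.
At position 3, choosing Noun makes rule 3 impossible to satisfy; hence Det.
At position 5, choosing Prep makes rule 1 impossible to satisfy; hence Conj.
At position 1, choosing Det makes rule 4 impossible to satisfy; hence Adj.
At position 2, choosing Det makes rule 4 impossible to satisfy; hence Adj.
That leaves exactly one tagging: Adj Adj Det Noun Conj Det Adj.
Checking: rule 1 holds; rule 2 holds; rule 3 holds; rule 4 holds; rule 5 holds.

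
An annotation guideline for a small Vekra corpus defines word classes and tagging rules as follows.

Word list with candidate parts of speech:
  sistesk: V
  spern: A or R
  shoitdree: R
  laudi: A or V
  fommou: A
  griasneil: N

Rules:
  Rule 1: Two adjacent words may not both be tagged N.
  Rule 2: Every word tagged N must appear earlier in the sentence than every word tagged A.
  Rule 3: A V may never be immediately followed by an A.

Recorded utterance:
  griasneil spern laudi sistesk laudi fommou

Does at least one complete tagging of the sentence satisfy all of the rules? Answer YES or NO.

NO

Candidates per position — 1:griasneil {N}; 2:spern {A,R}; 3:laudi {A,V}; 4:sistesk {V}; 5:laudi {A,V}; 6:fommou {A}.
Rule 3 cannot be satisfied by any choice of tags from the lexicon.
So there is no consistent tagging.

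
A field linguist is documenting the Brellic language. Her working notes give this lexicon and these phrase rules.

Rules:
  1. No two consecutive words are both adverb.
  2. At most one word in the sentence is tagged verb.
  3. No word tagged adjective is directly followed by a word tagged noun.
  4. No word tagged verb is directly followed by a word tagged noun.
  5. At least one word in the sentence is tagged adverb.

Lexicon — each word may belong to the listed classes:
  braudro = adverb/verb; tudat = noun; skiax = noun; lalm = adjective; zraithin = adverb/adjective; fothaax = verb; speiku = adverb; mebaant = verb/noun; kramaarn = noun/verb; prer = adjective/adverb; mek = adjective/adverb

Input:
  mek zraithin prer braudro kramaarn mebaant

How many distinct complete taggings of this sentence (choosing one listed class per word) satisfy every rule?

Candidates per position — 1:mek {adjective,adverb}; 2:zraithin {adverb,adjective}; 3:prer {adjective,adverb}; 4:braudro {adverb,verb}; 5:kramaarn {noun,verb}; 6:mebaant {verb,noun}.
There are 64 candidate sequences in total.
Checking each against the rules leaves 6 sequences.
Count = 6.

6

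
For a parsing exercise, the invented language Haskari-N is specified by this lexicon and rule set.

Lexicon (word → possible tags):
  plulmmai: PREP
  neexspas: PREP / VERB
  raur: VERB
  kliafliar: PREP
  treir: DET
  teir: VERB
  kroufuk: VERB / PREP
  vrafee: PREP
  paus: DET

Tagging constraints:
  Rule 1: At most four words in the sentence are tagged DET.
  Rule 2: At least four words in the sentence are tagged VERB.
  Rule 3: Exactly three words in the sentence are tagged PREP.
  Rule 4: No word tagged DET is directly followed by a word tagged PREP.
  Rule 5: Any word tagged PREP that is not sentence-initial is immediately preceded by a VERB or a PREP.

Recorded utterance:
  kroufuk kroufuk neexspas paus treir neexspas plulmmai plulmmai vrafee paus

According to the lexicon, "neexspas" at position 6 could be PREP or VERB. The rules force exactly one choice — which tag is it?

Candidates per position — 1:kroufuk {VERB,PREP}; 2:kroufuk {VERB,PREP}; 3:neexspas {PREP,VERB}; 4:paus {DET}; 5:treir {DET}; 6:neexspas {PREP,VERB}; 7:plulmmai {PREP}; 8:plulmmai {PREP}; 9:vrafee {PREP}; 10:paus {DET}.
Position 1: PREP is ruled out by rule 2; that leaves VERB.
Position 2: PREP is ruled out by rule 2; that leaves VERB.
Position 3: PREP is ruled out by rule 2; that leaves VERB.
Position 6: PREP is ruled out by rule 2; that leaves VERB.
That leaves exactly one tagging: VERB VERB VERB DET DET VERB PREP PREP PREP DET.
Check: rule 1 ok; rule 2 ok; rule 3 ok; rule 4 ok; rule 5 ok.

VERB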